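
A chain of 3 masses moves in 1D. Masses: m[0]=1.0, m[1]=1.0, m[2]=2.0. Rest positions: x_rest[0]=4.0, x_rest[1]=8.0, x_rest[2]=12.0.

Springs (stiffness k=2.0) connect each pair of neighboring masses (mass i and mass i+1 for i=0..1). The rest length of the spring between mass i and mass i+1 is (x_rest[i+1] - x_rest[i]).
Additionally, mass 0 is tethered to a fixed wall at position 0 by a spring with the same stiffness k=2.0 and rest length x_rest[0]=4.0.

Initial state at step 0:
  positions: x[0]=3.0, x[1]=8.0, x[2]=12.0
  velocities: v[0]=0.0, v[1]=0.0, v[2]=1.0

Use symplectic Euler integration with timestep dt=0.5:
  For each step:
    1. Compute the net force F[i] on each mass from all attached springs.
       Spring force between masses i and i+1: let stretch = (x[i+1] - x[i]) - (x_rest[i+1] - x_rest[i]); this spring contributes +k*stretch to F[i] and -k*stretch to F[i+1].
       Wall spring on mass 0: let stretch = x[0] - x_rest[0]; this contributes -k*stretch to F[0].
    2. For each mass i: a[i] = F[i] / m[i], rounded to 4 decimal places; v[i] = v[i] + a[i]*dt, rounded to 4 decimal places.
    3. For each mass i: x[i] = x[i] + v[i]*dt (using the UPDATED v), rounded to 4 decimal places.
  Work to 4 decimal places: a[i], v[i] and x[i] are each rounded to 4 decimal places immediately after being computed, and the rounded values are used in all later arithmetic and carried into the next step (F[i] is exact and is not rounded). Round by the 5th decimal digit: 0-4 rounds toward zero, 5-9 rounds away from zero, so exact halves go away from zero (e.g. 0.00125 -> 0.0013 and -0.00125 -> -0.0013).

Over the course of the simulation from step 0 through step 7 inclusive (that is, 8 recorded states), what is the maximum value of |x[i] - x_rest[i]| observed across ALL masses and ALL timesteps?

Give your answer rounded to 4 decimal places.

Step 0: x=[3.0000 8.0000 12.0000] v=[0.0000 0.0000 1.0000]
Step 1: x=[4.0000 7.5000 12.5000] v=[2.0000 -1.0000 1.0000]
Step 2: x=[4.7500 7.7500 12.7500] v=[1.5000 0.5000 0.5000]
Step 3: x=[4.6250 9.0000 12.7500] v=[-0.2500 2.5000 0.0000]
Step 4: x=[4.3750 9.9375 12.8125] v=[-0.5000 1.8750 0.1250]
Step 5: x=[4.7188 9.5313 13.1563] v=[0.6875 -0.8125 0.6875]
Step 6: x=[5.1094 8.5313 13.5938] v=[0.7812 -2.0000 0.8750]
Step 7: x=[4.6563 8.3516 13.7657] v=[-0.9063 -0.3594 0.3438]
Max displacement = 1.9375

Answer: 1.9375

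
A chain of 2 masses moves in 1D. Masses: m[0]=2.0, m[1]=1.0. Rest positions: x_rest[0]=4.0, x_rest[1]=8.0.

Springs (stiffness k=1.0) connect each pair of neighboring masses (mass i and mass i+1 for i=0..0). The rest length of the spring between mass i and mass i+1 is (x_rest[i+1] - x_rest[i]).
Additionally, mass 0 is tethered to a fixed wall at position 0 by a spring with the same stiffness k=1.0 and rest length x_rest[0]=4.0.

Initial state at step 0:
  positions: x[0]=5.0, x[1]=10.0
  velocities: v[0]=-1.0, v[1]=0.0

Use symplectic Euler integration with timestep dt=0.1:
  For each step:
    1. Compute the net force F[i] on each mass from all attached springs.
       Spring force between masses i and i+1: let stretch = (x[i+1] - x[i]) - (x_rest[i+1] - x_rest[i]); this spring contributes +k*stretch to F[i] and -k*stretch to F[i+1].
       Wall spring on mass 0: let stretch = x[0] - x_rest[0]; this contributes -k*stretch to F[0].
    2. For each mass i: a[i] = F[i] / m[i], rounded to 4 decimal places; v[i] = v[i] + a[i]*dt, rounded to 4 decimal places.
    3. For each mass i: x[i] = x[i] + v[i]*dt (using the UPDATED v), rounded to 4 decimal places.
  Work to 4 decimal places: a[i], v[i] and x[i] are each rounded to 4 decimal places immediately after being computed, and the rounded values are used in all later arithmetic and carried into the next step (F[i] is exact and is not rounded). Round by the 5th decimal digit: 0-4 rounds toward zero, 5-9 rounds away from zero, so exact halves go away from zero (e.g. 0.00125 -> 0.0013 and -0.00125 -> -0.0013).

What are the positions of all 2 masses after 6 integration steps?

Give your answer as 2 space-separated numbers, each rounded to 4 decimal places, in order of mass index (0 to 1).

Answer: 4.4308 9.7630

Derivation:
Step 0: x=[5.0000 10.0000] v=[-1.0000 0.0000]
Step 1: x=[4.9000 9.9900] v=[-1.0000 -0.1000]
Step 2: x=[4.8010 9.9691] v=[-0.9905 -0.2090]
Step 3: x=[4.7038 9.9365] v=[-0.9721 -0.3258]
Step 4: x=[4.6092 9.8916] v=[-0.9457 -0.4491]
Step 5: x=[4.5180 9.8339] v=[-0.9120 -0.5773]
Step 6: x=[4.4308 9.7630] v=[-0.8721 -0.7089]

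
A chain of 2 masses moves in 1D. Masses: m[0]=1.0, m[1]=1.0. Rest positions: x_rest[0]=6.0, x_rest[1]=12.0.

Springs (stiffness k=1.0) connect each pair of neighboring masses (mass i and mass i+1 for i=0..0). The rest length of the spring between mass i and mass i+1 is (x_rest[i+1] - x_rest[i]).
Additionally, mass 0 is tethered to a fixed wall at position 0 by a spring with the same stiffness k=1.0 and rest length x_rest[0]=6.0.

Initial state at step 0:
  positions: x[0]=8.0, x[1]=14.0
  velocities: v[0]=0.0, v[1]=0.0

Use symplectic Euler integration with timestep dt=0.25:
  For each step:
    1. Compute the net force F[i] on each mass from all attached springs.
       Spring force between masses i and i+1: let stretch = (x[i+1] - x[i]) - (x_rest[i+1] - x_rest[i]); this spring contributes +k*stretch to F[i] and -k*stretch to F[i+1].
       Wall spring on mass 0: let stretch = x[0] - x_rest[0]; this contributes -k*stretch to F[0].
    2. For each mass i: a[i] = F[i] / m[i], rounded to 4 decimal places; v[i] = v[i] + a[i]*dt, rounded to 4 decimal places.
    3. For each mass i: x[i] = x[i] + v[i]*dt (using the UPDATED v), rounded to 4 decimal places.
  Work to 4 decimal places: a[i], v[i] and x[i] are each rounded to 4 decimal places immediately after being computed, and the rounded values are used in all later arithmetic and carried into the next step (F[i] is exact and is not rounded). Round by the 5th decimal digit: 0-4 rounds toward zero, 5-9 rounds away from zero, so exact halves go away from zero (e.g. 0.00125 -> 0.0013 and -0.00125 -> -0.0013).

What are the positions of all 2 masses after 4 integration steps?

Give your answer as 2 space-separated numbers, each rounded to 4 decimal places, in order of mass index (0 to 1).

Answer: 6.9677 13.8928

Derivation:
Step 0: x=[8.0000 14.0000] v=[0.0000 0.0000]
Step 1: x=[7.8750 14.0000] v=[-0.5000 0.0000]
Step 2: x=[7.6406 13.9922] v=[-0.9375 -0.0313]
Step 3: x=[7.3257 13.9624] v=[-1.2598 -0.1192]
Step 4: x=[6.9677 13.8928] v=[-1.4321 -0.2784]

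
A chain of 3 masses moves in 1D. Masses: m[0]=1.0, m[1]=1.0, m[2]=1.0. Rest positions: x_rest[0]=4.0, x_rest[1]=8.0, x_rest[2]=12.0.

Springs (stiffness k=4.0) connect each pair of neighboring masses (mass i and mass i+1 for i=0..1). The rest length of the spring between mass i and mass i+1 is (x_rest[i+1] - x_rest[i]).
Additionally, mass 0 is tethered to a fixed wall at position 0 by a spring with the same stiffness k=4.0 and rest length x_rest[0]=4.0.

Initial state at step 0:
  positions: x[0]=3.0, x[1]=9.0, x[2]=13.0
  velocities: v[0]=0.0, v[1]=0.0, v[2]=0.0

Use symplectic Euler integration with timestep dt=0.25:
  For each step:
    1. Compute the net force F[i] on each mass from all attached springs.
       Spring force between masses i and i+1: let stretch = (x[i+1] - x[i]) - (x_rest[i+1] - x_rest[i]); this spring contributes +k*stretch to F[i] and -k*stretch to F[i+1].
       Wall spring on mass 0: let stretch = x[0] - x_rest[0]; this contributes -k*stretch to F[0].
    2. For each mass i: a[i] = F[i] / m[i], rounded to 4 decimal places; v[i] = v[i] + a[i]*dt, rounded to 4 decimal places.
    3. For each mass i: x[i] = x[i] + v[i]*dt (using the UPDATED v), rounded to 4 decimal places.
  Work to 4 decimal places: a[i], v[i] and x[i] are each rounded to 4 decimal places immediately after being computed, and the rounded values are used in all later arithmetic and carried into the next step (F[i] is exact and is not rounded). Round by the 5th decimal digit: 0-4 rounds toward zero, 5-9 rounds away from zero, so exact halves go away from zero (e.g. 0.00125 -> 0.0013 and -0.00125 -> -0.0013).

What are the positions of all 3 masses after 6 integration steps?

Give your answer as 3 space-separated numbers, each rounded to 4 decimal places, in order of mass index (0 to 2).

Step 0: x=[3.0000 9.0000 13.0000] v=[0.0000 0.0000 0.0000]
Step 1: x=[3.7500 8.5000 13.0000] v=[3.0000 -2.0000 0.0000]
Step 2: x=[4.7500 7.9375 12.8750] v=[4.0000 -2.2500 -0.5000]
Step 3: x=[5.3594 7.8125 12.5156] v=[2.4375 -0.5000 -1.4375]
Step 4: x=[5.2422 8.2500 11.9805] v=[-0.4688 1.7500 -2.1406]
Step 5: x=[4.5664 8.8682 11.5127] v=[-2.7032 2.4727 -1.8711]
Step 6: x=[3.8245 9.0721 11.3838] v=[-2.9678 0.8154 -0.5156]

Answer: 3.8245 9.0721 11.3838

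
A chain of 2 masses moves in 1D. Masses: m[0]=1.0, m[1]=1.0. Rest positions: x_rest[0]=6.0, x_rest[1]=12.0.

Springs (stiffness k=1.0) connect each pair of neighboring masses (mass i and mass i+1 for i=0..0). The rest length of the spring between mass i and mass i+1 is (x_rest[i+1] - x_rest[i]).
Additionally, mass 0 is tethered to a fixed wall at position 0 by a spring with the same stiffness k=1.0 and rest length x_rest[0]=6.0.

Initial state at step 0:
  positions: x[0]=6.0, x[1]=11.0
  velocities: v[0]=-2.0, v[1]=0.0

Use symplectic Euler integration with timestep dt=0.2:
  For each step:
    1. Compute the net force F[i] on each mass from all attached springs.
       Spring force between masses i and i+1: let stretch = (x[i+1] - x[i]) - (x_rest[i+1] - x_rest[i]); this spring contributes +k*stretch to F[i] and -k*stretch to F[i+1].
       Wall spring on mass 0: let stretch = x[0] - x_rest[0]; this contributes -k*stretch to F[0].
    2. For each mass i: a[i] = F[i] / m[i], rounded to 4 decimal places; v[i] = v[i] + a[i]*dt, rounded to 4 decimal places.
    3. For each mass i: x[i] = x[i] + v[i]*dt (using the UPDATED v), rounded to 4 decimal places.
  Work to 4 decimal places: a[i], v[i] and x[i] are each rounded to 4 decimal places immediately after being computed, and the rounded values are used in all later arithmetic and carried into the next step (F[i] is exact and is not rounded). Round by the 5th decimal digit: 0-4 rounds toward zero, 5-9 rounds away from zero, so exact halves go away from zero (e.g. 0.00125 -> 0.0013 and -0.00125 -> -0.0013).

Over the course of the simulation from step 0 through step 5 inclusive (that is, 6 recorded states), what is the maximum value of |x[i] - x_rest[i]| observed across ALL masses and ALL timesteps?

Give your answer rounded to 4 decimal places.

Answer: 1.8704

Derivation:
Step 0: x=[6.0000 11.0000] v=[-2.0000 0.0000]
Step 1: x=[5.5600 11.0400] v=[-2.2000 0.2000]
Step 2: x=[5.1168 11.1008] v=[-2.2160 0.3040]
Step 3: x=[4.7083 11.1622] v=[-2.0426 0.3072]
Step 4: x=[4.3696 11.2055] v=[-1.6935 0.2164]
Step 5: x=[4.1296 11.2153] v=[-1.2002 0.0492]
Max displacement = 1.8704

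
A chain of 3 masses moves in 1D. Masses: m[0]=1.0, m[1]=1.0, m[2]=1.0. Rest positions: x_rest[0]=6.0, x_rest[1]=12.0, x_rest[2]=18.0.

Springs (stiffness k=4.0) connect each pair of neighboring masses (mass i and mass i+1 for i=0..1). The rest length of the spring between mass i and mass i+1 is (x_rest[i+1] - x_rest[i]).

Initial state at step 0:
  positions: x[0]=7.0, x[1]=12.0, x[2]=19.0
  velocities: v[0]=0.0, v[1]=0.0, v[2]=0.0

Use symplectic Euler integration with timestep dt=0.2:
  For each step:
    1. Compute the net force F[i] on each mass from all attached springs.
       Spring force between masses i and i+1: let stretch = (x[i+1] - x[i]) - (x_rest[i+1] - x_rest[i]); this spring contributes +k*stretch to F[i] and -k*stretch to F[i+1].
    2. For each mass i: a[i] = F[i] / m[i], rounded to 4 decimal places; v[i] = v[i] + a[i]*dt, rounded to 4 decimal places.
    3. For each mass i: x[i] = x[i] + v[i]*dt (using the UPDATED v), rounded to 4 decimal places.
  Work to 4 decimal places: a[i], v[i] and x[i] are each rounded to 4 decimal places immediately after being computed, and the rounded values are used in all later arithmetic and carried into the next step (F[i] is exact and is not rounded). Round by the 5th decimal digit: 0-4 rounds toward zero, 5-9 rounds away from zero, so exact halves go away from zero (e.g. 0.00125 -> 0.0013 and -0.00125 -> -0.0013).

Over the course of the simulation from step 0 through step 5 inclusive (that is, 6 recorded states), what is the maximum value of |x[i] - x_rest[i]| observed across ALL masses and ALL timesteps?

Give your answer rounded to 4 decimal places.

Answer: 1.3767

Derivation:
Step 0: x=[7.0000 12.0000 19.0000] v=[0.0000 0.0000 0.0000]
Step 1: x=[6.8400 12.3200 18.8400] v=[-0.8000 1.6000 -0.8000]
Step 2: x=[6.5968 12.8064 18.5968] v=[-1.2160 2.4320 -1.2160]
Step 3: x=[6.3871 13.2257 18.3871] v=[-1.0483 2.0966 -1.0483]
Step 4: x=[6.3116 13.3767 18.3116] v=[-0.3774 0.7548 -0.3774]
Step 5: x=[6.4065 13.1868 18.4065] v=[0.4747 -0.9494 0.4747]
Max displacement = 1.3767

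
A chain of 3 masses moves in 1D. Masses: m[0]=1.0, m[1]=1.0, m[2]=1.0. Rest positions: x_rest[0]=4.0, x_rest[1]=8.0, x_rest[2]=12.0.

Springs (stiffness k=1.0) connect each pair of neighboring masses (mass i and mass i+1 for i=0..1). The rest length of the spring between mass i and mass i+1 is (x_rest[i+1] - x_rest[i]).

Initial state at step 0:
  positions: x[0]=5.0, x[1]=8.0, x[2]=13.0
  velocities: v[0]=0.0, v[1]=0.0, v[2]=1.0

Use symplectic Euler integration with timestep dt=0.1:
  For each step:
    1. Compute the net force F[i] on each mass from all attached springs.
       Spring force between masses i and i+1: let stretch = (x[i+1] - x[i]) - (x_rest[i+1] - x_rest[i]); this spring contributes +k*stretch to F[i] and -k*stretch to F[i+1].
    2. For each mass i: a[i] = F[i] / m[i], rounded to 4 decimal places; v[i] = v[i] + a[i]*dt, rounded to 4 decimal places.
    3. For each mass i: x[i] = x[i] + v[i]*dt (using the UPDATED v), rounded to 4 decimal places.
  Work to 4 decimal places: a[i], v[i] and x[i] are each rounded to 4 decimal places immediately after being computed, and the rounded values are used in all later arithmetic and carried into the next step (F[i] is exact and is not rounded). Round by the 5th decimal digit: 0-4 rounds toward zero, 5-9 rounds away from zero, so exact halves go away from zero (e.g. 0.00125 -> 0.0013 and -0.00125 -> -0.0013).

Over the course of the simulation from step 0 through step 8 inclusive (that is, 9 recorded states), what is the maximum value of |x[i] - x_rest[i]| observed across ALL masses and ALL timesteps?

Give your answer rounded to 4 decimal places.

Step 0: x=[5.0000 8.0000 13.0000] v=[0.0000 0.0000 1.0000]
Step 1: x=[4.9900 8.0200 13.0900] v=[-0.1000 0.2000 0.9000]
Step 2: x=[4.9703 8.0604 13.1693] v=[-0.1970 0.4040 0.7930]
Step 3: x=[4.9415 8.1210 13.2375] v=[-0.2880 0.6059 0.6821]
Step 4: x=[4.9045 8.2010 13.2946] v=[-0.3701 0.7996 0.5705]
Step 5: x=[4.8605 8.2989 13.3407] v=[-0.4405 0.9793 0.4611]
Step 6: x=[4.8108 8.4129 13.3764] v=[-0.4967 1.1396 0.3569]
Step 7: x=[4.7572 8.5405 13.4025] v=[-0.5365 1.2757 0.2606]
Step 8: x=[4.7014 8.6789 13.4199] v=[-0.5582 1.3836 0.1744]
Max displacement = 1.4199

Answer: 1.4199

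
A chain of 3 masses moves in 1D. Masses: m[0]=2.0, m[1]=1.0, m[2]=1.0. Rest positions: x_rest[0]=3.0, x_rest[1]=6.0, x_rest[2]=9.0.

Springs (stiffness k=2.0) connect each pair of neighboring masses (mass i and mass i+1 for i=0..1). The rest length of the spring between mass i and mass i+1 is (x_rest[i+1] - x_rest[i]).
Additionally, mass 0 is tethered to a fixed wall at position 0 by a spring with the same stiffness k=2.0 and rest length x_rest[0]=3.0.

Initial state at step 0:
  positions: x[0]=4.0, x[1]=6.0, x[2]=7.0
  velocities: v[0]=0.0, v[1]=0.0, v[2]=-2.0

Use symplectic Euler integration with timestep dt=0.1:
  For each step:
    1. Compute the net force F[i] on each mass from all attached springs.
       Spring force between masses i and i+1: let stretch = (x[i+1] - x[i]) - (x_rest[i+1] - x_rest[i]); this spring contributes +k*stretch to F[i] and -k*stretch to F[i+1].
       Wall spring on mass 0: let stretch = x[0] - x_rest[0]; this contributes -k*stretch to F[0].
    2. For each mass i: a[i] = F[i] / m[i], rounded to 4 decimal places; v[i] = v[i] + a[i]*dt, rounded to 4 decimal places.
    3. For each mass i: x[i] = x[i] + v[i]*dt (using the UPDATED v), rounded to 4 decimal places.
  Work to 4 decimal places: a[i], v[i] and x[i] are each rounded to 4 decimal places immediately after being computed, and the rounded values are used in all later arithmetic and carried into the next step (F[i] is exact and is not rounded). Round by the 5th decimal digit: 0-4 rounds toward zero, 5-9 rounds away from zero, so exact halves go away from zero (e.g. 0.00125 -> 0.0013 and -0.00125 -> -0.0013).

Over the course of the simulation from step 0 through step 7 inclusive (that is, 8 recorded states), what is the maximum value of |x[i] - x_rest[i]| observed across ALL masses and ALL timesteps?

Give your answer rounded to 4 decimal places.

Step 0: x=[4.0000 6.0000 7.0000] v=[0.0000 0.0000 -2.0000]
Step 1: x=[3.9800 5.9800 6.8400] v=[-0.2000 -0.2000 -1.6000]
Step 2: x=[3.9402 5.9372 6.7228] v=[-0.3980 -0.4280 -1.1720]
Step 3: x=[3.8810 5.8702 6.6499] v=[-0.5923 -0.6703 -0.7291]
Step 4: x=[3.8029 5.7790 6.6214] v=[-0.7815 -0.9122 -0.2850]
Step 5: x=[3.7065 5.6651 6.6361] v=[-0.9642 -1.1389 0.1465]
Step 6: x=[3.5926 5.5315 6.6913] v=[-1.1390 -1.3364 0.5523]
Step 7: x=[3.4622 5.3823 6.7833] v=[-1.3044 -1.4922 0.9203]
Max displacement = 2.3786

Answer: 2.3786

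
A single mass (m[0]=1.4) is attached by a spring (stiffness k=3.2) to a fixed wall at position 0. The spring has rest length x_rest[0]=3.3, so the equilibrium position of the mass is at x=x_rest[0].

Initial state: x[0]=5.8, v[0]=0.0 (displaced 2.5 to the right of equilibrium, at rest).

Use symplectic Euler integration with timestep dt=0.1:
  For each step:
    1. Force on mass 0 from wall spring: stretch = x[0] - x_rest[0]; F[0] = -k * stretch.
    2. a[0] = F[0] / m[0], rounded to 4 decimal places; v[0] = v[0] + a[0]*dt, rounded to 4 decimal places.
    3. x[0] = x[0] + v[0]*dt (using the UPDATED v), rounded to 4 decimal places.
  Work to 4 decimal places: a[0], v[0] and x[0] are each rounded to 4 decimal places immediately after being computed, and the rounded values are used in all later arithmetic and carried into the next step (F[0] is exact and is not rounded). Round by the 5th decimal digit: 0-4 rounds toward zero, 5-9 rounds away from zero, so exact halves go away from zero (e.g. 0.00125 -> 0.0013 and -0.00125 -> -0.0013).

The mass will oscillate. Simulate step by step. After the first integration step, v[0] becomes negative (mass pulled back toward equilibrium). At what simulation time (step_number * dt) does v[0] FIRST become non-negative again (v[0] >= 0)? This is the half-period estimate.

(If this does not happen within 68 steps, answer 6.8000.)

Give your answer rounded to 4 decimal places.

Answer: 2.1000

Derivation:
Step 0: x=[5.8000] v=[0.0000]
Step 1: x=[5.7429] v=[-0.5714]
Step 2: x=[5.6299] v=[-1.1298]
Step 3: x=[5.4637] v=[-1.6624]
Step 4: x=[5.2480] v=[-2.1570]
Step 5: x=[4.9878] v=[-2.6023]
Step 6: x=[4.6890] v=[-2.9881]
Step 7: x=[4.3584] v=[-3.3056]
Step 8: x=[4.0037] v=[-3.5475]
Step 9: x=[3.6329] v=[-3.7084]
Step 10: x=[3.2545] v=[-3.7845]
Step 11: x=[2.8771] v=[-3.7741]
Step 12: x=[2.5094] v=[-3.6774]
Step 13: x=[2.1597] v=[-3.4967]
Step 14: x=[1.8361] v=[-3.2361]
Step 15: x=[1.5460] v=[-2.9015]
Step 16: x=[1.2959] v=[-2.5006]
Step 17: x=[1.0917] v=[-2.0425]
Step 18: x=[0.9379] v=[-1.5378]
Step 19: x=[0.8381] v=[-0.9979]
Step 20: x=[0.7946] v=[-0.4352]
Step 21: x=[0.8084] v=[0.1375]
First v>=0 after going negative at step 21, time=2.1000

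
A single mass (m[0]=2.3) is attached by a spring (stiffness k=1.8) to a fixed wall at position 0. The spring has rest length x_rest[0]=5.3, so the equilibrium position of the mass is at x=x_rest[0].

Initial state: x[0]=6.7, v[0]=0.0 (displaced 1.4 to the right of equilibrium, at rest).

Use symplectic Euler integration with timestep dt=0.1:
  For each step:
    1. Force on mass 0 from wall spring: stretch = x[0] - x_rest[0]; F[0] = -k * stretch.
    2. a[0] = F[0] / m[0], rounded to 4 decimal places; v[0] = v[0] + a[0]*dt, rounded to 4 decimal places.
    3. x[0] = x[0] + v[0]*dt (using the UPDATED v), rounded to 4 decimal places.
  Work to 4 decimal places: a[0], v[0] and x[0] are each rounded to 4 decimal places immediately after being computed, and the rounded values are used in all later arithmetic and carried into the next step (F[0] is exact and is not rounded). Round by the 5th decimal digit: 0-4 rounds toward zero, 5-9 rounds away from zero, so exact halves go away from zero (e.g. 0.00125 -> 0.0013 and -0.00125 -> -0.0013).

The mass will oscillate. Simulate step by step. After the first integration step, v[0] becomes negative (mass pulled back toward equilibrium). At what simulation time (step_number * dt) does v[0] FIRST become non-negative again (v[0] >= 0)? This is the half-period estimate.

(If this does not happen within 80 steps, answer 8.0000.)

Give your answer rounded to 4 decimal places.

Step 0: x=[6.7000] v=[0.0000]
Step 1: x=[6.6890] v=[-0.1096]
Step 2: x=[6.6672] v=[-0.2183]
Step 3: x=[6.6347] v=[-0.3253]
Step 4: x=[6.5917] v=[-0.4298]
Step 5: x=[6.5386] v=[-0.5309]
Step 6: x=[6.4758] v=[-0.6278]
Step 7: x=[6.4038] v=[-0.7198]
Step 8: x=[6.3232] v=[-0.8062]
Step 9: x=[6.2346] v=[-0.8863]
Step 10: x=[6.1387] v=[-0.9594]
Step 11: x=[6.0362] v=[-1.0250]
Step 12: x=[5.9279] v=[-1.0826]
Step 13: x=[5.8147] v=[-1.1317]
Step 14: x=[5.6975] v=[-1.1720]
Step 15: x=[5.5772] v=[-1.2031]
Step 16: x=[5.4547] v=[-1.2248]
Step 17: x=[5.3310] v=[-1.2369]
Step 18: x=[5.2071] v=[-1.2393]
Step 19: x=[5.0839] v=[-1.2320]
Step 20: x=[4.9624] v=[-1.2151]
Step 21: x=[4.8435] v=[-1.1887]
Step 22: x=[4.7282] v=[-1.1530]
Step 23: x=[4.6174] v=[-1.1083]
Step 24: x=[4.5119] v=[-1.0549]
Step 25: x=[4.4126] v=[-0.9932]
Step 26: x=[4.3202] v=[-0.9238]
Step 27: x=[4.2355] v=[-0.8471]
Step 28: x=[4.1591] v=[-0.7638]
Step 29: x=[4.0917] v=[-0.6745]
Step 30: x=[4.0337] v=[-0.5799]
Step 31: x=[3.9856] v=[-0.4808]
Step 32: x=[3.9478] v=[-0.3779]
Step 33: x=[3.9206] v=[-0.2721]
Step 34: x=[3.9042] v=[-0.1642]
Step 35: x=[3.8987] v=[-0.0550]
Step 36: x=[3.9042] v=[0.0547]
First v>=0 after going negative at step 36, time=3.6000

Answer: 3.6000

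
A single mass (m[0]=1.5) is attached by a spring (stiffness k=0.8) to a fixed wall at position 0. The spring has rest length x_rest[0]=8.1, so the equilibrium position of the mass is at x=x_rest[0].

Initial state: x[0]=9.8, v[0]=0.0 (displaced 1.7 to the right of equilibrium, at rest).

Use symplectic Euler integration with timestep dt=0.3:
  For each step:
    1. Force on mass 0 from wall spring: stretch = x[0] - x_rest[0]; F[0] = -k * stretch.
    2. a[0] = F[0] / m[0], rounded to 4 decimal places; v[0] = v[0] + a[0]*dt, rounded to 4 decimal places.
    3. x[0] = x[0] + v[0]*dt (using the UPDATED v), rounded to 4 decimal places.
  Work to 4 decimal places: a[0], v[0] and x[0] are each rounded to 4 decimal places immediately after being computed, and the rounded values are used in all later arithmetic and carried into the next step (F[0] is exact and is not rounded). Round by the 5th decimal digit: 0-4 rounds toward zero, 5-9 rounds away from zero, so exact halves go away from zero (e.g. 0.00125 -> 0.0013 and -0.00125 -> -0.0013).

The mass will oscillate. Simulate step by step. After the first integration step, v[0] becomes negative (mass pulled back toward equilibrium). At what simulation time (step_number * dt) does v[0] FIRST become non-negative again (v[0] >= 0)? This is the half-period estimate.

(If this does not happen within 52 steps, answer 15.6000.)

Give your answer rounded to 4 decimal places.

Step 0: x=[9.8000] v=[0.0000]
Step 1: x=[9.7184] v=[-0.2720]
Step 2: x=[9.5591] v=[-0.5309]
Step 3: x=[9.3298] v=[-0.7644]
Step 4: x=[9.0414] v=[-0.9612]
Step 5: x=[8.7079] v=[-1.1118]
Step 6: x=[8.3452] v=[-1.2091]
Step 7: x=[7.9707] v=[-1.2483]
Step 8: x=[7.6024] v=[-1.2276]
Step 9: x=[7.2580] v=[-1.1480]
Step 10: x=[6.9540] v=[-1.0133]
Step 11: x=[6.7050] v=[-0.8299]
Step 12: x=[6.5230] v=[-0.6067]
Step 13: x=[6.4167] v=[-0.3544]
Step 14: x=[6.3912] v=[-0.0851]
Step 15: x=[6.4477] v=[0.1883]
First v>=0 after going negative at step 15, time=4.5000

Answer: 4.5000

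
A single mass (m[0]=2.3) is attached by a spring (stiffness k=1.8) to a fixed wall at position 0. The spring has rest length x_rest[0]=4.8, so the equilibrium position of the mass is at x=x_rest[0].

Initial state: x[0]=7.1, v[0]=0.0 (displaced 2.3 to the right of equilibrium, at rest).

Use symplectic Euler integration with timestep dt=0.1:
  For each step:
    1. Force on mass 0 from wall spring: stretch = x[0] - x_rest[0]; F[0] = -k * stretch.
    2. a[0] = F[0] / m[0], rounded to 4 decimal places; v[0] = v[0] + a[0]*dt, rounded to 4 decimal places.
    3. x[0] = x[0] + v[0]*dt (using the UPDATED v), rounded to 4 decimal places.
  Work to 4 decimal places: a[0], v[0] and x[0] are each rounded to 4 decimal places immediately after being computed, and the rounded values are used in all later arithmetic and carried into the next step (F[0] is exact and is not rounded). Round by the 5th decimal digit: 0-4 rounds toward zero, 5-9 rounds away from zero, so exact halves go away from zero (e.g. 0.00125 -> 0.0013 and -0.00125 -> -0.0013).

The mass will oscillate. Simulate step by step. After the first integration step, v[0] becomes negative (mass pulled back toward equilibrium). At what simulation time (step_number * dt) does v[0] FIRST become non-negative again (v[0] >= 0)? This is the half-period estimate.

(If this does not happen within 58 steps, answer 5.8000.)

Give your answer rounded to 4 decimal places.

Step 0: x=[7.1000] v=[0.0000]
Step 1: x=[7.0820] v=[-0.1800]
Step 2: x=[7.0461] v=[-0.3586]
Step 3: x=[6.9927] v=[-0.5344]
Step 4: x=[6.9221] v=[-0.7060]
Step 5: x=[6.8349] v=[-0.8721]
Step 6: x=[6.7318] v=[-1.0314]
Step 7: x=[6.6135] v=[-1.1826]
Step 8: x=[6.4811] v=[-1.3245]
Step 9: x=[6.3355] v=[-1.4561]
Step 10: x=[6.1779] v=[-1.5763]
Step 11: x=[6.0095] v=[-1.6841]
Step 12: x=[5.8316] v=[-1.7788]
Step 13: x=[5.6457] v=[-1.8595]
Step 14: x=[5.4531] v=[-1.9257]
Step 15: x=[5.2554] v=[-1.9768]
Step 16: x=[5.0542] v=[-2.0124]
Step 17: x=[4.8510] v=[-2.0323]
Step 18: x=[4.6474] v=[-2.0363]
Step 19: x=[4.4450] v=[-2.0244]
Step 20: x=[4.2453] v=[-1.9966]
Step 21: x=[4.0500] v=[-1.9532]
Step 22: x=[3.8606] v=[-1.8945]
Step 23: x=[3.6785] v=[-1.8210]
Step 24: x=[3.5052] v=[-1.7332]
Step 25: x=[3.3420] v=[-1.6319]
Step 26: x=[3.1902] v=[-1.5178]
Step 27: x=[3.0510] v=[-1.3918]
Step 28: x=[2.9255] v=[-1.2549]
Step 29: x=[2.8147] v=[-1.1082]
Step 30: x=[2.7194] v=[-0.9528]
Step 31: x=[2.6404] v=[-0.7900]
Step 32: x=[2.5783] v=[-0.6210]
Step 33: x=[2.5336] v=[-0.4471]
Step 34: x=[2.5066] v=[-0.2697]
Step 35: x=[2.4976] v=[-0.0902]
Step 36: x=[2.5066] v=[0.0900]
First v>=0 after going negative at step 36, time=3.6000

Answer: 3.6000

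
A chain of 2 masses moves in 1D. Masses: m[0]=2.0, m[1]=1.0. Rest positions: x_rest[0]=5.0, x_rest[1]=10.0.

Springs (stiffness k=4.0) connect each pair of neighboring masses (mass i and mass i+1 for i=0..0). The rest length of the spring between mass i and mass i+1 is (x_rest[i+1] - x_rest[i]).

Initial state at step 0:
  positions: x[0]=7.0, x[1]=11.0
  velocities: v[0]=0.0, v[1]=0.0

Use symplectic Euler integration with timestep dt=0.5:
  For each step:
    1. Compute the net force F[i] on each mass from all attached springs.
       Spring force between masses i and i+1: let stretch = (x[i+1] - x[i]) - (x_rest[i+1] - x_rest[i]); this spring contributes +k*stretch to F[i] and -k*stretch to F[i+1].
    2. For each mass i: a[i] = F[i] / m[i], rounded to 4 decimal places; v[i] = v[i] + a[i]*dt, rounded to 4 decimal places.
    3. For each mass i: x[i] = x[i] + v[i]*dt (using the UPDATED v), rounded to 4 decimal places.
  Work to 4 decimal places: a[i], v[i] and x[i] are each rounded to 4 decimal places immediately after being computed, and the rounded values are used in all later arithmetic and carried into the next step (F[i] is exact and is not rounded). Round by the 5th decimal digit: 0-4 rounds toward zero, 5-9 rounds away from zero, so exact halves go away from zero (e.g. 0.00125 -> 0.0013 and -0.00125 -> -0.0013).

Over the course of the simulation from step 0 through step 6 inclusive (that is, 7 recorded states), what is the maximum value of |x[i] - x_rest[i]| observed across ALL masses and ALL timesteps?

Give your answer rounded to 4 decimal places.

Step 0: x=[7.0000 11.0000] v=[0.0000 0.0000]
Step 1: x=[6.5000 12.0000] v=[-1.0000 2.0000]
Step 2: x=[6.2500 12.5000] v=[-0.5000 1.0000]
Step 3: x=[6.6250 11.7500] v=[0.7500 -1.5000]
Step 4: x=[7.0625 10.8750] v=[0.8750 -1.7500]
Step 5: x=[6.9063 11.1875] v=[-0.3125 0.6250]
Step 6: x=[6.3907 12.2188] v=[-1.0313 2.0626]
Max displacement = 2.5000

Answer: 2.5000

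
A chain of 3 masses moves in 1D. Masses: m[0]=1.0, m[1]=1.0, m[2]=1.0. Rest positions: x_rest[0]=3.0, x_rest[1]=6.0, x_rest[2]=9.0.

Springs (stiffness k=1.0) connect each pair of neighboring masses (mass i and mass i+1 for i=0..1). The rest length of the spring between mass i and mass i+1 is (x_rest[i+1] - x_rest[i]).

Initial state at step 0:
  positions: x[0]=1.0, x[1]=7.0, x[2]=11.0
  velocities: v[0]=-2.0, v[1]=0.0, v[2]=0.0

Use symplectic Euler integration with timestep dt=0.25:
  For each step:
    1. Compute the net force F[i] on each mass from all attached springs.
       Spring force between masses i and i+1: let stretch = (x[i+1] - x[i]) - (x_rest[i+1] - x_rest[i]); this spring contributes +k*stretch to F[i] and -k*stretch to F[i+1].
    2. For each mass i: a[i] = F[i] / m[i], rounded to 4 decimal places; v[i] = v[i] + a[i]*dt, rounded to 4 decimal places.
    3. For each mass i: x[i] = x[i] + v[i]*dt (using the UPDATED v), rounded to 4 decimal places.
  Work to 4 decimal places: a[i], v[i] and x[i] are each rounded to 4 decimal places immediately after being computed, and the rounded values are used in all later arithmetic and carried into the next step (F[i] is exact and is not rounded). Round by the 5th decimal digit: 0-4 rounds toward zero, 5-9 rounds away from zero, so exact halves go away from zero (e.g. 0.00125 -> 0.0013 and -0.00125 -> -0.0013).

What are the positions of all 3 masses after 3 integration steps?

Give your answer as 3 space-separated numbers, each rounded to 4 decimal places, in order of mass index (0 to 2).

Step 0: x=[1.0000 7.0000 11.0000] v=[-2.0000 0.0000 0.0000]
Step 1: x=[0.6875 6.8750 10.9375] v=[-1.2500 -0.5000 -0.2500]
Step 2: x=[0.5742 6.6172 10.8086] v=[-0.4531 -1.0313 -0.5156]
Step 3: x=[0.6511 6.2437 10.6052] v=[0.3077 -1.4942 -0.8135]

Answer: 0.6511 6.2437 10.6052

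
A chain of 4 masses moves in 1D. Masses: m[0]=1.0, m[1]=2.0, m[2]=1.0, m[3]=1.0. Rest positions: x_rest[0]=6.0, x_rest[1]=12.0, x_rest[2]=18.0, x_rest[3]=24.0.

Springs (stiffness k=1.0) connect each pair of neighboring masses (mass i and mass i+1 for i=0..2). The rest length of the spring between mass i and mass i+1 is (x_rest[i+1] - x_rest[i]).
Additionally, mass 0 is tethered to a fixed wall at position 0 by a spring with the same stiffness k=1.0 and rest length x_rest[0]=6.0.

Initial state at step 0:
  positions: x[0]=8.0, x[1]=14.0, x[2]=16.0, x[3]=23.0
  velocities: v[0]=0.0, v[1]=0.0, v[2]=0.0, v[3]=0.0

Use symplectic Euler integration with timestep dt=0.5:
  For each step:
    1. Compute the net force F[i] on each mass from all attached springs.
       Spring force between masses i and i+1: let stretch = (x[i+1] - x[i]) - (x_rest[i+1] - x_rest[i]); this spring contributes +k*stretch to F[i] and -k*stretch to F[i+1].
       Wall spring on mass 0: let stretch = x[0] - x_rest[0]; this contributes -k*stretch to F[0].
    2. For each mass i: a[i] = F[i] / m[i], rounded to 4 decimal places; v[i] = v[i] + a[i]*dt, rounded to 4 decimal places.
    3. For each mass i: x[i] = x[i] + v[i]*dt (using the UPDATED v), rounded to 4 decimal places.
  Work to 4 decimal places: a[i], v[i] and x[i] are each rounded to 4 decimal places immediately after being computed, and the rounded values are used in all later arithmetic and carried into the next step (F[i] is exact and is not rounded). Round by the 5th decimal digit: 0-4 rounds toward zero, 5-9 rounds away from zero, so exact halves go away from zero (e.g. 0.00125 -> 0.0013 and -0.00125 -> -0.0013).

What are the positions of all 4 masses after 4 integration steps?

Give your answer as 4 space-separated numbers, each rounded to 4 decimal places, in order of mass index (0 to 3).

Answer: 4.7891 11.4004 19.8087 24.2599

Derivation:
Step 0: x=[8.0000 14.0000 16.0000 23.0000] v=[0.0000 0.0000 0.0000 0.0000]
Step 1: x=[7.5000 13.5000 17.2500 22.7500] v=[-1.0000 -1.0000 2.5000 -0.5000]
Step 2: x=[6.6250 12.7188 18.9375 22.6250] v=[-1.7500 -1.5625 3.3750 -0.2500]
Step 3: x=[5.6172 11.9532 19.9922 23.0782] v=[-2.0156 -1.5313 2.1094 0.9063]
Step 4: x=[4.7891 11.4004 19.8087 24.2599] v=[-1.6562 -1.1056 -0.3671 2.3633]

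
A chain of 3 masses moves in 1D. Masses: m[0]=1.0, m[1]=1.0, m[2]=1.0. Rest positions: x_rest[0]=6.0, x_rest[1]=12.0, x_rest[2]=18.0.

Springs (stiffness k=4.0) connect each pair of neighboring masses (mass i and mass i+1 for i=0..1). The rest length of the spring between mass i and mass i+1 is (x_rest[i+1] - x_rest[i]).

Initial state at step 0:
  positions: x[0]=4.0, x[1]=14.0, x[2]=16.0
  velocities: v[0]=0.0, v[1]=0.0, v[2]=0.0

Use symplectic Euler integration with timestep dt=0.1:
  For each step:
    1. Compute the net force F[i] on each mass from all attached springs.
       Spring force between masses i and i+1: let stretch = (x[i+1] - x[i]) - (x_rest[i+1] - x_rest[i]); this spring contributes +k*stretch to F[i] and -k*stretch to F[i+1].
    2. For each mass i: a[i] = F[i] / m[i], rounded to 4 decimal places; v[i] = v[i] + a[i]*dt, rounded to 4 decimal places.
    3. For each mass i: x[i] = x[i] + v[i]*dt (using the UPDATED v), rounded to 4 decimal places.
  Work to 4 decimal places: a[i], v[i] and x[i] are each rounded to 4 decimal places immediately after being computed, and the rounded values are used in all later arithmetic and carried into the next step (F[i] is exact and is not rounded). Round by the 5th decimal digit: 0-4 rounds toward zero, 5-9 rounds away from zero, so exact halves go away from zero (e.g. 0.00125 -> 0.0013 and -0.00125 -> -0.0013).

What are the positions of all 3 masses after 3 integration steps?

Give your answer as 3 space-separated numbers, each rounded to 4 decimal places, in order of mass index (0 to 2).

Step 0: x=[4.0000 14.0000 16.0000] v=[0.0000 0.0000 0.0000]
Step 1: x=[4.1600 13.6800 16.1600] v=[1.6000 -3.2000 1.6000]
Step 2: x=[4.4608 13.0784 16.4608] v=[3.0080 -6.0160 3.0080]
Step 3: x=[4.8663 12.2674 16.8663] v=[4.0550 -8.1101 4.0550]

Answer: 4.8663 12.2674 16.8663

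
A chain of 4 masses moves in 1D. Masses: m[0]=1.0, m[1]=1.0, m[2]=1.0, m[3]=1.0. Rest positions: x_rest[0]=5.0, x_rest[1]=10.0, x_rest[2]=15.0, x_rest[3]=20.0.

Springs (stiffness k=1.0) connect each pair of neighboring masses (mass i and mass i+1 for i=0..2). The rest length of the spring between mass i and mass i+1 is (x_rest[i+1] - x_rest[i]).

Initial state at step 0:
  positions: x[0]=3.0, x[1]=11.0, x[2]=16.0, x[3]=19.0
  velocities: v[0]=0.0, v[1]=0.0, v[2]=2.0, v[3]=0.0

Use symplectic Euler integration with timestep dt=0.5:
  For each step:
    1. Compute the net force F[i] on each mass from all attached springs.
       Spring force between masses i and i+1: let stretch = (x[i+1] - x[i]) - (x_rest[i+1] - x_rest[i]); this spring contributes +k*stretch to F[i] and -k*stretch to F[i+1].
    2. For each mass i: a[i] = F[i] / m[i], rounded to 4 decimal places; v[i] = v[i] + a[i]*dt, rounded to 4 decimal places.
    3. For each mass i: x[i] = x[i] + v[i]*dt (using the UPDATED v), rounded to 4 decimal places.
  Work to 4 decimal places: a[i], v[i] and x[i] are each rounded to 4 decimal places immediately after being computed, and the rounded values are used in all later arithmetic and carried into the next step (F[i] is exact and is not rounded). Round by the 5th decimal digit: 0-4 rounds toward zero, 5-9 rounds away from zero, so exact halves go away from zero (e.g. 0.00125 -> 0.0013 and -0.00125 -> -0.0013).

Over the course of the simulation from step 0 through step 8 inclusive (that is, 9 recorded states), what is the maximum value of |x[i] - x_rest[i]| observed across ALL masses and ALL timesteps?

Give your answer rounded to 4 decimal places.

Answer: 3.2992

Derivation:
Step 0: x=[3.0000 11.0000 16.0000 19.0000] v=[0.0000 0.0000 2.0000 0.0000]
Step 1: x=[3.7500 10.2500 16.5000 19.5000] v=[1.5000 -1.5000 1.0000 1.0000]
Step 2: x=[4.8750 9.4375 16.1875 20.5000] v=[2.2500 -1.6250 -0.6250 2.0000]
Step 3: x=[5.8907 9.1719 15.2656 21.6719] v=[2.0313 -0.5313 -1.8438 2.3438]
Step 4: x=[6.4767 9.6094 14.4219 22.4923] v=[1.1719 0.8750 -1.6875 1.6407]
Step 5: x=[6.5959 10.4669 14.3926 22.5451] v=[0.2383 1.7149 -0.0586 0.1055]
Step 6: x=[6.4328 11.3381 15.4200 21.8097] v=[-0.3262 1.7423 2.0548 -1.4708]
Step 7: x=[6.2460 12.0034 17.0244 20.7269] v=[-0.3736 1.3306 3.2087 -2.1657]
Step 8: x=[6.2486 12.4846 18.2992 19.9684] v=[0.0051 0.9624 2.5495 -1.5170]
Max displacement = 3.2992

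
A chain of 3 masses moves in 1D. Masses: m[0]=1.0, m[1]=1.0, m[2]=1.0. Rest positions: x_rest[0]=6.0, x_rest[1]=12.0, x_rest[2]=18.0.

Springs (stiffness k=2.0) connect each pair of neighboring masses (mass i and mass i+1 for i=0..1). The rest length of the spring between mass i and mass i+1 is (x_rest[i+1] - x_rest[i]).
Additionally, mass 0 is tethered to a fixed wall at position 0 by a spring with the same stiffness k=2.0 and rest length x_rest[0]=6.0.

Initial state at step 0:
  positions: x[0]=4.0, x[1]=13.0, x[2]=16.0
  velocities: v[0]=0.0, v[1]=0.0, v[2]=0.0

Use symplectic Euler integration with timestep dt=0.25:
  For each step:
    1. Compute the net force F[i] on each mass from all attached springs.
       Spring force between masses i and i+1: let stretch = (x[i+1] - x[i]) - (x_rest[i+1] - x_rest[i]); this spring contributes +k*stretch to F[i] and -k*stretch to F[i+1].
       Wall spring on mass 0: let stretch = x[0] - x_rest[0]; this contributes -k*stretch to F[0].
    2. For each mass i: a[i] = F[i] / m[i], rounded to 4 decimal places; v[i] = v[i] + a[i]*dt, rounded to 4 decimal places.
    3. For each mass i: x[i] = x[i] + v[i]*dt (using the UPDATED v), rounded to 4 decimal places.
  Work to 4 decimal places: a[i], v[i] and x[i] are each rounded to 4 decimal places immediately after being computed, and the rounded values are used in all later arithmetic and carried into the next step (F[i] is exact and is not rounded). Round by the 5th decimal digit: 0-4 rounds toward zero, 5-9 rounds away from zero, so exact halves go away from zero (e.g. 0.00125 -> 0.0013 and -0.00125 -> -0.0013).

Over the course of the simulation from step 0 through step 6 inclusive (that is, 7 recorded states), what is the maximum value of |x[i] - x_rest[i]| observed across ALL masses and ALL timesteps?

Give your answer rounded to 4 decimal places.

Step 0: x=[4.0000 13.0000 16.0000] v=[0.0000 0.0000 0.0000]
Step 1: x=[4.6250 12.2500 16.3750] v=[2.5000 -3.0000 1.5000]
Step 2: x=[5.6250 11.0625 16.9844] v=[4.0000 -4.7500 2.4375]
Step 3: x=[6.6016 9.9356 17.6036] v=[3.9063 -4.5078 2.4766]
Step 4: x=[7.1697 9.3504 18.0143] v=[2.2725 -2.3408 1.6426]
Step 5: x=[7.1142 9.5756 18.0920] v=[-0.2220 0.9008 0.3107]
Step 6: x=[6.4771 10.5577 17.8551] v=[-2.5484 3.9283 -0.9475]
Max displacement = 2.6496

Answer: 2.6496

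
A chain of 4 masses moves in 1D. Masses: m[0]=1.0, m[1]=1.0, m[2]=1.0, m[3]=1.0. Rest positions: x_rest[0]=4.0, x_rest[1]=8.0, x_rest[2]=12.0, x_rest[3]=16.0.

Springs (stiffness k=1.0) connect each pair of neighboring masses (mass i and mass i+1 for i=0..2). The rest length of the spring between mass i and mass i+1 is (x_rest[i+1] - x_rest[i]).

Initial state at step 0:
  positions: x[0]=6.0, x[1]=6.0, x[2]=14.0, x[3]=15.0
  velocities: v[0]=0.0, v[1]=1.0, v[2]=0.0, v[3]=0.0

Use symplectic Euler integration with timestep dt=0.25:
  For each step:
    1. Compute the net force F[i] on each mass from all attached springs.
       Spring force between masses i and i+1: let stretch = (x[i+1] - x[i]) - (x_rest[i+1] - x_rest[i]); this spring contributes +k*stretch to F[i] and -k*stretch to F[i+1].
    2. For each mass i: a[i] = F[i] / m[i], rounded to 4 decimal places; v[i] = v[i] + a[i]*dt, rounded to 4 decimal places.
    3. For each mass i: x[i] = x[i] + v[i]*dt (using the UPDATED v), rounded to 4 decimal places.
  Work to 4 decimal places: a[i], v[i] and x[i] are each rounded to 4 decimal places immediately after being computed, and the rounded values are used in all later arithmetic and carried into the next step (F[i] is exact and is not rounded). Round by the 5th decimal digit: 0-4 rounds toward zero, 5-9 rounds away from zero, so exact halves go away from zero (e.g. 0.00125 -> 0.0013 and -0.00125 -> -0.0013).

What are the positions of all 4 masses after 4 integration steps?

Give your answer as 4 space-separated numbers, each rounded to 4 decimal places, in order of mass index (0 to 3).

Step 0: x=[6.0000 6.0000 14.0000 15.0000] v=[0.0000 1.0000 0.0000 0.0000]
Step 1: x=[5.7500 6.7500 13.5625 15.1875] v=[-1.0000 3.0000 -1.7500 0.7500]
Step 2: x=[5.3125 7.8633 12.8008 15.5235] v=[-1.7500 4.4531 -3.0469 1.3438]
Step 3: x=[4.7844 9.1258 11.9007 15.9393] v=[-2.1123 5.0498 -3.6006 1.6631]
Step 4: x=[4.2777 10.2904 11.0795 16.3527] v=[-2.0270 4.6582 -3.2847 1.6535]

Answer: 4.2777 10.2904 11.0795 16.3527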